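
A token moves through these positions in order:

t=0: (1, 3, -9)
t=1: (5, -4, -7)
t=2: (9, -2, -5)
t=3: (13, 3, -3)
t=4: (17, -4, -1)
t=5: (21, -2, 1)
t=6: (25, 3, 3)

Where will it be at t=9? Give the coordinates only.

The first coordinate changes by +4 each step, so at step 9 it is 1 + 9·(4) = 37.
The second coordinate repeats the cycle [3, -4, -2] with period 3; step 9 mod 3 = 0, giving 3.
The third coordinate changes by +2 each step, so at step 9 it is -9 + 9·(2) = 9.

(37, 3, 9)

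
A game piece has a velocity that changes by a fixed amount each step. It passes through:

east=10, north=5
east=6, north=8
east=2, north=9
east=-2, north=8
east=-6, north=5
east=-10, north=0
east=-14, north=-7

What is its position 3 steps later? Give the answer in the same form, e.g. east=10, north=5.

east=-26, north=-40

Successive displacements: (-4, +3), (-4, +1), (-4, -1), (-4, -3), (-4, -5), (-4, -7) — each changes by (+0, -2).
step 7: east=-14, north=-7 + (-4, -9) → east=-18, north=-16
step 8: east=-18, north=-16 + (-4, -11) → east=-22, north=-27
step 9: east=-22, north=-27 + (-4, -13) → east=-26, north=-40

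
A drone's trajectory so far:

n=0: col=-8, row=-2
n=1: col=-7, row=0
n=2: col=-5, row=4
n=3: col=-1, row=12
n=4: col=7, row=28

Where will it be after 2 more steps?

col=55, row=124

The jumps are (+1, +2), (+2, +4), (+4, +8), (+8, +16) — a geometric progression with ratio 2.
step 5: col=7, row=28 + (+16, +32) → col=23, row=60
step 6: col=23, row=60 + (+32, +64) → col=55, row=124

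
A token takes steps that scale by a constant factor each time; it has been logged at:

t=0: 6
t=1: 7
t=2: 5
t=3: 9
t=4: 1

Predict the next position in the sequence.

17

Consecutive displacements +1, -2, +4, -8 scale by a factor of -2 each step.
step 5: 1 + 16 → 17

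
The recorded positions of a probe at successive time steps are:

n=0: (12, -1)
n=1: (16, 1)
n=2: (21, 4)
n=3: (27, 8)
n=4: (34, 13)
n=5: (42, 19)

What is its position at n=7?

(61, 34)

Successive displacements: (+4, +2), (+5, +3), (+6, +4), (+7, +5), (+8, +6) — each changes by (+1, +1).
step 6: (42, 19) + (+9, +7) → (51, 26)
step 7: (51, 26) + (+10, +8) → (61, 34)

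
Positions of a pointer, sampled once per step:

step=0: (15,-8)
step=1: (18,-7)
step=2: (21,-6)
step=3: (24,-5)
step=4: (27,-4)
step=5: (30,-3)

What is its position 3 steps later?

Constant displacement of (+3,+1) per step.
step 6: (30,-3) + (+3,+1) → (33,-2)
step 7: (33,-2) + (+3,+1) → (36,-1)
step 8: (36,-1) + (+3,+1) → (39,0)

(39,0)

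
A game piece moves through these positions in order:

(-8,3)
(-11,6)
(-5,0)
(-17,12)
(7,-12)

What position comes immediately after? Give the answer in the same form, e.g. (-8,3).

(-41,36)

Consecutive displacements (-3,+3), (+6,-6), (-12,+12), (+24,-24) scale by a factor of -2 each step.
step 5: (7,-12) + (-48,+48) → (-41,36)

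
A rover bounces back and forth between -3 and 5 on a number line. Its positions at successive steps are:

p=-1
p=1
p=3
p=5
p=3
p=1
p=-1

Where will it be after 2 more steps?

The value reflects between -3 and 5, moving 2 per step.
  step 7: -1 → -3
  step 8: -3 → -1

p=-1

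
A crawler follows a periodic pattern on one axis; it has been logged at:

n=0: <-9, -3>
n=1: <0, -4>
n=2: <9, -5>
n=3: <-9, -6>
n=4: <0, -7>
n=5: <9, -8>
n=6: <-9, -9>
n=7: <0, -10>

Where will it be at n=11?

<9, -14>

First: cycles through -9, 0, 9 every 3 steps. Step 11 lands at position 2 of the cycle → 9.
Second: linear, -1 per step → -14 at step 11.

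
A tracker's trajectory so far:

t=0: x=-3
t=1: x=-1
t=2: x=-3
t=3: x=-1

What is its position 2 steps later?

x=-1

The jumps are +2, -2, +2 — a geometric progression with ratio -1.
step 4: -1 − 2 → x=-3
step 5: -3 + 2 → x=-1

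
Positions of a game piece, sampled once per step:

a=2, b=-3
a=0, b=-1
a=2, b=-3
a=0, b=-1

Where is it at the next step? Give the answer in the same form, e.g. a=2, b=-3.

a=2, b=-3

Step-to-step displacements: (-2,+2), (+2,-2), (-2,+2); each is -1× the previous.
step 4: a=0, b=-1 + (+2,-2) → a=2, b=-3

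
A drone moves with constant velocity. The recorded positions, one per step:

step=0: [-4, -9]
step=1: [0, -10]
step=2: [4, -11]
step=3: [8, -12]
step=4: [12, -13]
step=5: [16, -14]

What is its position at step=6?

The position changes by [+4, -1] every step.
step 6: [16, -14] + [+4, -1] → [20, -15]

[20, -15]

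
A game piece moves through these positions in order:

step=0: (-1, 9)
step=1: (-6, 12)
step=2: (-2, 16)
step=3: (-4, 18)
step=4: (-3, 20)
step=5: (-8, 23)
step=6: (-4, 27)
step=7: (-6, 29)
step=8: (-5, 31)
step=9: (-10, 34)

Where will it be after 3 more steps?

(-7, 42)

Step-to-step displacements: (-5, +3), (+4, +4), (-2, +2), (+1, +2), (-5, +3), (+4, +4), (-2, +2), (+1, +2), (-5, +3) — a repeating cycle of length 4.
step 10: apply (+4, +4) → (-6, 38)
step 11: apply (-2, +2) → (-8, 40)
step 12: apply (+1, +2) → (-7, 42)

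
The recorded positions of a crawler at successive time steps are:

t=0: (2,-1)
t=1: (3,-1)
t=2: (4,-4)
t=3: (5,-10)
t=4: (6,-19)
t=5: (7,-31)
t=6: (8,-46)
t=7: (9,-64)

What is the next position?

Successive displacements: (+1,+0), (+1,-3), (+1,-6), (+1,-9), (+1,-12), (+1,-15), (+1,-18) — each changes by (+0,-3).
step 8: (9,-64) + (+1,-21) → (10,-85)

(10,-85)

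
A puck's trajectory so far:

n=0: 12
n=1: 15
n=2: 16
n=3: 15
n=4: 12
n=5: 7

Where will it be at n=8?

-20

Taking differences between consecutive positions: +3, +1, -1, -3, -5. These grow by -2 each step.
step 6: 7 − 7 → 0
step 7: 0 − 9 → -9
step 8: -9 − 11 → -20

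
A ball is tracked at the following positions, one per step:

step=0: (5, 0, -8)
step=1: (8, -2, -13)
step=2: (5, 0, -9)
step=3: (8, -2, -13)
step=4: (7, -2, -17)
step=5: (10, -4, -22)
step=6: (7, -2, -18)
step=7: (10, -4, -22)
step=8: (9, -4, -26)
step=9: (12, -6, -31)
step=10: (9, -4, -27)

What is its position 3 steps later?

The moves between consecutive positions are (+3, -2, -5), (-3, +2, +4), (+3, -2, -4), (-1, +0, -4), (+3, -2, -5), (-3, +2, +4), (+3, -2, -4), (-1, +0, -4), (+3, -2, -5), (-3, +2, +4); they repeat the 4-cycle [(+3, -2, -5), (-3, +2, +4), (+3, -2, -4), (-1, +0, -4)].
step 11: apply (+3, -2, -4) → (12, -6, -31)
step 12: apply (-1, +0, -4) → (11, -6, -35)
step 13: apply (+3, -2, -5) → (14, -8, -40)

(14, -8, -40)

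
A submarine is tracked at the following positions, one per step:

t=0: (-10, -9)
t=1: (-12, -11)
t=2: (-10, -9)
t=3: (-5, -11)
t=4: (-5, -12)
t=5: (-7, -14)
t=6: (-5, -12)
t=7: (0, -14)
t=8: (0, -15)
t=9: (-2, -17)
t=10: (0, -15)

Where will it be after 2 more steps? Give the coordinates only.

(5, -18)

The moves between consecutive positions are (-2, -2), (+2, +2), (+5, -2), (+0, -1), (-2, -2), (+2, +2), (+5, -2), (+0, -1), (-2, -2), (+2, +2); they repeat the 4-cycle [(-2, -2), (+2, +2), (+5, -2), (+0, -1)].
step 11: apply (+5, -2) → (5, -17)
step 12: apply (+0, -1) → (5, -18)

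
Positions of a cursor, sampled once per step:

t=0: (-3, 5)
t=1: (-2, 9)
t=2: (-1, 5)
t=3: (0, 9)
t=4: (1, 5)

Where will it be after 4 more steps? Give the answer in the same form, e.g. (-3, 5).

(5, 5)

First: linear, +1 per step → 5 at step 8.
Second: cycles through 5, 9 every 2 steps. Step 8 lands at position 0 of the cycle → 5.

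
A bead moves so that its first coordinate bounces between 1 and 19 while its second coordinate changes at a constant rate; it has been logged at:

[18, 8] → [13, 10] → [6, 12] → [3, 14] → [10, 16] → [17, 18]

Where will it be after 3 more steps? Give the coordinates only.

The first coordinate travels 7 per step and bounces off the walls at 1 and 19.
  step 6: 17 → 14
  step 7: 14 → 7
  step 8: 7 → 2
The second coordinate changes by +2 each step: at step 8 it is 24.

[2, 24]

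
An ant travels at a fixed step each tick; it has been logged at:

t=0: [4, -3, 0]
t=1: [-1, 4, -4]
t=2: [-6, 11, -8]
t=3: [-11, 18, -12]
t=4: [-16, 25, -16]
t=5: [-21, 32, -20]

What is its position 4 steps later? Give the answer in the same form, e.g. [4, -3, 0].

[-41, 60, -36]

Each step adds [-5, +7, -4] to the position.
step 6: [-21, 32, -20] + [-5, +7, -4] → [-26, 39, -24]
step 7: [-26, 39, -24] + [-5, +7, -4] → [-31, 46, -28]
step 8: [-31, 46, -28] + [-5, +7, -4] → [-36, 53, -32]
step 9: [-36, 53, -32] + [-5, +7, -4] → [-41, 60, -36]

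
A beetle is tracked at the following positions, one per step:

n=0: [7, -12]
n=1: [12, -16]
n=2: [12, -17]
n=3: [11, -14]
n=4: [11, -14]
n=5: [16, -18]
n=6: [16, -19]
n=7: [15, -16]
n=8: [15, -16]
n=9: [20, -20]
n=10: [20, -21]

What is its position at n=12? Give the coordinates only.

Step-to-step displacements: [+5, -4], [+0, -1], [-1, +3], [+0, +0], [+5, -4], [+0, -1], [-1, +3], [+0, +0], [+5, -4], [+0, -1] — a repeating cycle of length 4.
step 11: apply [-1, +3] → [19, -18]
step 12: apply [+0, +0] → [19, -18]

[19, -18]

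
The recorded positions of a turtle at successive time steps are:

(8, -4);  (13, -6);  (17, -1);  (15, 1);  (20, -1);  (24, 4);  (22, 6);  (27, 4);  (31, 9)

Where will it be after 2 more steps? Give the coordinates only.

Step-to-step displacements: (+5, -2), (+4, +5), (-2, +2), (+5, -2), (+4, +5), (-2, +2), (+5, -2), (+4, +5) — a repeating cycle of length 3.
step 9: apply (-2, +2) → (29, 11)
step 10: apply (+5, -2) → (34, 9)

(34, 9)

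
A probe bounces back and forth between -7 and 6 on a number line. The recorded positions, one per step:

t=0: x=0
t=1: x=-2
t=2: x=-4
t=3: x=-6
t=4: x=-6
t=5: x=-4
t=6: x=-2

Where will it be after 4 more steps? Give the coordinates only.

x=6

The value travels 2 per step and bounces off the walls at -7 and 6.
  step 7: -2 → 0
  step 8: 0 → 2
  step 9: 2 → 4
  step 10: 4 → 6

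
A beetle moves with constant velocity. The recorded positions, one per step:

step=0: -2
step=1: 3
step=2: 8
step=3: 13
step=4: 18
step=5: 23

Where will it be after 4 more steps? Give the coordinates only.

43

Constant displacement of +5 per step.
step 6: 23 + 5 → 28
step 7: 28 + 5 → 33
step 8: 33 + 5 → 38
step 9: 38 + 5 → 43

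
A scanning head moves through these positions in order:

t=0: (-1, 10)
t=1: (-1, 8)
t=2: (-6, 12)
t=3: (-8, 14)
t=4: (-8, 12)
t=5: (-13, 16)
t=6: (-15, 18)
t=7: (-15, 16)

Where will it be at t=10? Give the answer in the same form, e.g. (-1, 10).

The moves between consecutive positions are (+0, -2), (-5, +4), (-2, +2), (+0, -2), (-5, +4), (-2, +2), (+0, -2); they repeat the 3-cycle [(+0, -2), (-5, +4), (-2, +2)].
step 8: apply (-5, +4) → (-20, 20)
step 9: apply (-2, +2) → (-22, 22)
step 10: apply (+0, -2) → (-22, 20)

(-22, 20)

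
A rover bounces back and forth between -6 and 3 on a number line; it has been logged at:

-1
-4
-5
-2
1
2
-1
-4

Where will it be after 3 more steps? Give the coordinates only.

1

The value travels 3 per step and bounces off the walls at -6 and 3.
  step 8: -4 → -5
  step 9: -5 → -2
  step 10: -2 → 1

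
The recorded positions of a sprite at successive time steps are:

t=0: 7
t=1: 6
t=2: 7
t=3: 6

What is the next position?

7

The jumps are -1, +1, -1 — a geometric progression with ratio -1.
step 4: 6 + 1 → 7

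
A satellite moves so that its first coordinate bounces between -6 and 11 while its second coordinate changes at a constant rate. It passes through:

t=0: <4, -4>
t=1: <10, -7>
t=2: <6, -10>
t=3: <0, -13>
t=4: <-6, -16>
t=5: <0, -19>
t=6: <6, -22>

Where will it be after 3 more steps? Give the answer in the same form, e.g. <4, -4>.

The first coordinate reflects between -6 and 11, moving 6 per step.
  step 7: 6 → 10
  step 8: 10 → 4
  step 9: 4 → -2
The second coordinate changes by -3 each step: at step 9 it is -31.

<-2, -31>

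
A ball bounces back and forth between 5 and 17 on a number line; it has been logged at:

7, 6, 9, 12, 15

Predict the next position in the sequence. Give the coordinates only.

The value travels 3 per step and bounces off the walls at 5 and 17.
  step 5: 15 → 16

16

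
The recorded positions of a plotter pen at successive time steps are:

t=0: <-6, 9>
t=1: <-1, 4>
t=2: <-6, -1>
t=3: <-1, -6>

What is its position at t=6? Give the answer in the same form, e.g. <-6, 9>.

The first coordinate repeats the cycle [-6, -1] with period 2; step 6 mod 2 = 0, giving -6.
The second coordinate changes by -5 each step, so at step 6 it is 9 + 6·(-5) = -21.

<-6, -21>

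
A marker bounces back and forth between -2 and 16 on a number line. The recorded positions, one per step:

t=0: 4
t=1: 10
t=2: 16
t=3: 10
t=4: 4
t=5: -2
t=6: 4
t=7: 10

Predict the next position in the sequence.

The value travels 6 per step and bounces off the walls at -2 and 16.
  step 8: 10 → 16

16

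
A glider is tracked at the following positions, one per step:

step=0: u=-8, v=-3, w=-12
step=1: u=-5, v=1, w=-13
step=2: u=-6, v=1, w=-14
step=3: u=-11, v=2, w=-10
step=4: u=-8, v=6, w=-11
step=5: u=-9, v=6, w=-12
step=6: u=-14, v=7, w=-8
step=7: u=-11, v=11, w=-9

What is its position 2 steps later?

u=-17, v=12, w=-6

Step-to-step displacements: (+3, +4, -1), (-1, +0, -1), (-5, +1, +4), (+3, +4, -1), (-1, +0, -1), (-5, +1, +4), (+3, +4, -1) — a repeating cycle of length 3.
step 8: apply (-1, +0, -1) → u=-12, v=11, w=-10
step 9: apply (-5, +1, +4) → u=-17, v=12, w=-6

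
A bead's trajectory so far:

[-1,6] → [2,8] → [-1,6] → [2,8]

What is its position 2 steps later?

[2,8]

The jumps are [+3,+2], [-3,-2], [+3,+2] — a geometric progression with ratio -1.
step 4: [2,8] + [-3,-2] → [-1,6]
step 5: [-1,6] + [+3,+2] → [2,8]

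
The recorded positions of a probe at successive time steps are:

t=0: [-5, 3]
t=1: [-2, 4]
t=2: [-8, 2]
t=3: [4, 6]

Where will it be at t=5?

[28, 14]

Consecutive displacements [+3, +1], [-6, -2], [+12, +4] scale by a factor of -2 each step.
step 4: [4, 6] + [-24, -8] → [-20, -2]
step 5: [-20, -2] + [+48, +16] → [28, 14]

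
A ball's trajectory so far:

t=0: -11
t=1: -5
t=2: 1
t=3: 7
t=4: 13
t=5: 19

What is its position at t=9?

43

Each step adds +6 to the position.
step 6: 19 + 6 → 25
step 7: 25 + 6 → 31
step 8: 31 + 6 → 37
step 9: 37 + 6 → 43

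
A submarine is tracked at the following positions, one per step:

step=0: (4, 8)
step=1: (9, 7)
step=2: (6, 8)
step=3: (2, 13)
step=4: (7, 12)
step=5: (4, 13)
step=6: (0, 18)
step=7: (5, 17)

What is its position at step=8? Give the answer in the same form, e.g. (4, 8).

(2, 18)

Step-to-step displacements: (+5, -1), (-3, +1), (-4, +5), (+5, -1), (-3, +1), (-4, +5), (+5, -1) — a repeating cycle of length 3.
step 8: apply (-3, +1) → (2, 18)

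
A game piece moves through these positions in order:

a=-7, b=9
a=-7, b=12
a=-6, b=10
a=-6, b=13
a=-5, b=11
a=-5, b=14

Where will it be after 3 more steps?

The moves between consecutive positions are (+0, +3), (+1, -2), (+0, +3), (+1, -2), (+0, +3); they repeat the 2-cycle [(+0, +3), (+1, -2)].
step 6: apply (+1, -2) → a=-4, b=12
step 7: apply (+0, +3) → a=-4, b=15
step 8: apply (+1, -2) → a=-3, b=13

a=-3, b=13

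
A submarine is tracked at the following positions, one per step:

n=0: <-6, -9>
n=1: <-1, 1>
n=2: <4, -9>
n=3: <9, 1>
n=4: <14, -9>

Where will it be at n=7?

First: linear, +5 per step → 29 at step 7.
Second: cycles through -9, 1 every 2 steps. Step 7 lands at position 1 of the cycle → 1.

<29, 1>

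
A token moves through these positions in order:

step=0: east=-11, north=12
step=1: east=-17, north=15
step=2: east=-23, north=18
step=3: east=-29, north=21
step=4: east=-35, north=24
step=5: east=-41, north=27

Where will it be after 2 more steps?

Each step adds (-6, +3) to the position.
step 6: east=-41, north=27 + (-6, +3) → east=-47, north=30
step 7: east=-47, north=30 + (-6, +3) → east=-53, north=33

east=-53, north=33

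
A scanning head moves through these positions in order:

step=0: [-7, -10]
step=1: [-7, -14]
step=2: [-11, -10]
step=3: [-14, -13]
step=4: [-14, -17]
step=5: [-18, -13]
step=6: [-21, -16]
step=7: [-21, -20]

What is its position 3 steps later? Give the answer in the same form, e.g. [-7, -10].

Differencing gives [+0, -4], [-4, +4], [-3, -3], [+0, -4], [-4, +4], [-3, -3], [+0, -4]. This is the pattern [+0, -4], [-4, +4], [-3, -3] repeated.
step 8: apply [-4, +4] → [-25, -16]
step 9: apply [-3, -3] → [-28, -19]
step 10: apply [+0, -4] → [-28, -23]

[-28, -23]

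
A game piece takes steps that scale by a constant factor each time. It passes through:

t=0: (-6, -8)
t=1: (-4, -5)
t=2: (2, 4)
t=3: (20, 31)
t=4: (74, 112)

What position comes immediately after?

Consecutive displacements (+2, +3), (+6, +9), (+18, +27), (+54, +81) scale by a factor of 3 each step.
step 5: (74, 112) + (+162, +243) → (236, 355)

(236, 355)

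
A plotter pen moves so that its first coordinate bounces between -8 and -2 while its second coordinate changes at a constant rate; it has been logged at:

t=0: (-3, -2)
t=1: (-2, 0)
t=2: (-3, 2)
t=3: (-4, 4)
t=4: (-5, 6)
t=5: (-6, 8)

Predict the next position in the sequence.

(-7, 10)

The first coordinate reflects between -8 and -2, moving 1 per step.
  step 6: -6 → -7
The second coordinate changes by +2 each step: at step 6 it is 10.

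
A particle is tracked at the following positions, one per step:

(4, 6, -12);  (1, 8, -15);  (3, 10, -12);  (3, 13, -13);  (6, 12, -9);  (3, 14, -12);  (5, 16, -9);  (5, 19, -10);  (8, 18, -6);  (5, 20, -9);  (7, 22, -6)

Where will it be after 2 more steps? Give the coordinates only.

Differencing gives (-3, +2, -3), (+2, +2, +3), (+0, +3, -1), (+3, -1, +4), (-3, +2, -3), (+2, +2, +3), (+0, +3, -1), (+3, -1, +4), (-3, +2, -3), (+2, +2, +3). This is the pattern (-3, +2, -3), (+2, +2, +3), (+0, +3, -1), (+3, -1, +4) repeated.
step 11: apply (+0, +3, -1) → (7, 25, -7)
step 12: apply (+3, -1, +4) → (10, 24, -3)

(10, 24, -3)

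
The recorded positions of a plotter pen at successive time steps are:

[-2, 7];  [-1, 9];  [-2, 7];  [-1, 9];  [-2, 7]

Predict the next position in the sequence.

[-1, 9]

Step-to-step displacements: [+1, +2], [-1, -2], [+1, +2], [-1, -2]; each is -1× the previous.
step 5: [-2, 7] + [+1, +2] → [-1, 9]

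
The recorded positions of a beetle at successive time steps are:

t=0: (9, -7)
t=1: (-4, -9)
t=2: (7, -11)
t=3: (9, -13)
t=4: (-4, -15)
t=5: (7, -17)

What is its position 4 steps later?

The first coordinate repeats the cycle [9, -4, 7] with period 3; step 9 mod 3 = 0, giving 9.
The second coordinate changes by -2 each step, so at step 9 it is -7 + 9·(-2) = -25.

(9, -25)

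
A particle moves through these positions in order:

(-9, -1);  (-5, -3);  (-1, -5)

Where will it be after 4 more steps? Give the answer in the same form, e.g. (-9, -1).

Constant displacement of (+4, -2) per step.
step 3: (-1, -5) + (+4, -2) → (3, -7)
step 4: (3, -7) + (+4, -2) → (7, -9)
step 5: (7, -9) + (+4, -2) → (11, -11)
step 6: (11, -11) + (+4, -2) → (15, -13)

(15, -13)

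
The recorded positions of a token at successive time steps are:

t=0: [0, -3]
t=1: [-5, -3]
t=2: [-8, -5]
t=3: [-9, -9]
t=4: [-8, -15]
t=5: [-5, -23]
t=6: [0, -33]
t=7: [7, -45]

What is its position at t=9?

[27, -75]

Successive displacements: [-5, +0], [-3, -2], [-1, -4], [+1, -6], [+3, -8], [+5, -10], [+7, -12] — each changes by [+2, -2].
step 8: [7, -45] + [+9, -14] → [16, -59]
step 9: [16, -59] + [+11, -16] → [27, -75]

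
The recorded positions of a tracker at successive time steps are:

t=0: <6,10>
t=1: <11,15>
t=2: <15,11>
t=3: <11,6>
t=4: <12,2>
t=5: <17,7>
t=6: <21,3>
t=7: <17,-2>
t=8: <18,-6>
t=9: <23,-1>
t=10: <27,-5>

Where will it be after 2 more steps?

<24,-14>

Step-to-step displacements: <+5,+5>, <+4,-4>, <-4,-5>, <+1,-4>, <+5,+5>, <+4,-4>, <-4,-5>, <+1,-4>, <+5,+5>, <+4,-4> — a repeating cycle of length 4.
step 11: apply <-4,-5> → <23,-10>
step 12: apply <+1,-4> → <24,-14>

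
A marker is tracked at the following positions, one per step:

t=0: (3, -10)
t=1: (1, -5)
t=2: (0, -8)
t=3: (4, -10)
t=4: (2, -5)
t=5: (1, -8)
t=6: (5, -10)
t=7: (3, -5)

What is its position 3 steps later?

(4, -5)

The moves between consecutive positions are (-2, +5), (-1, -3), (+4, -2), (-2, +5), (-1, -3), (+4, -2), (-2, +5); they repeat the 3-cycle [(-2, +5), (-1, -3), (+4, -2)].
step 8: apply (-1, -3) → (2, -8)
step 9: apply (+4, -2) → (6, -10)
step 10: apply (-2, +5) → (4, -5)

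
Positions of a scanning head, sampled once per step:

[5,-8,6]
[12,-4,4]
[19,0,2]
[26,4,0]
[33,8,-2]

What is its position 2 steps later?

[47,16,-6]

Each step adds [+7,+4,-2] to the position.
step 5: [33,8,-2] + [+7,+4,-2] → [40,12,-4]
step 6: [40,12,-4] + [+7,+4,-2] → [47,16,-6]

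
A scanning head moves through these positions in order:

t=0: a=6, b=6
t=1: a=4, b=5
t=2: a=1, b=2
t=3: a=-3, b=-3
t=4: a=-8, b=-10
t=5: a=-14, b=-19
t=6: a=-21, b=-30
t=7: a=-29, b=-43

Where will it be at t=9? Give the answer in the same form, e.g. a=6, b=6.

Successive displacements: (-2, -1), (-3, -3), (-4, -5), (-5, -7), (-6, -9), (-7, -11), (-8, -13) — each changes by (-1, -2).
step 8: a=-29, b=-43 + (-9, -15) → a=-38, b=-58
step 9: a=-38, b=-58 + (-10, -17) → a=-48, b=-75

a=-48, b=-75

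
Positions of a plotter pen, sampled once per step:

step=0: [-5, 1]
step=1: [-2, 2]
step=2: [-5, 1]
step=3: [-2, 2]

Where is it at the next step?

The jumps are [+3, +1], [-3, -1], [+3, +1] — a geometric progression with ratio -1.
step 4: [-2, 2] + [-3, -1] → [-5, 1]

[-5, 1]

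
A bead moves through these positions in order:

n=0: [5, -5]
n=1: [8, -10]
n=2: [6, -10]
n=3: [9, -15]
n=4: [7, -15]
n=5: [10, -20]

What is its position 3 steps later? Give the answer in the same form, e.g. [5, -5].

[9, -25]

Step-to-step displacements: [+3, -5], [-2, +0], [+3, -5], [-2, +0], [+3, -5] — a repeating cycle of length 2.
step 6: apply [-2, +0] → [8, -20]
step 7: apply [+3, -5] → [11, -25]
step 8: apply [-2, +0] → [9, -25]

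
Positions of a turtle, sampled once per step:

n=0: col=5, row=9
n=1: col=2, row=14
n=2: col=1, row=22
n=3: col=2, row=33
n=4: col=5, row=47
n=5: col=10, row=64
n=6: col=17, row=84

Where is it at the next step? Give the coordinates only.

col=26, row=107

First differences are (-3, +5), (-1, +8), (+1, +11), (+3, +14), (+5, +17), (+7, +20); their common second difference is (+2, +3) (constant acceleration).
step 7: col=17, row=84 + (+9, +23) → col=26, row=107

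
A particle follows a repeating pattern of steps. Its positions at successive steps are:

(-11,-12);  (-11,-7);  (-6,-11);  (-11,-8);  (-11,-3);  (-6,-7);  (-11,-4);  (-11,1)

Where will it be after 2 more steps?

(-11,0)

Differencing gives (+0,+5), (+5,-4), (-5,+3), (+0,+5), (+5,-4), (-5,+3), (+0,+5). This is the pattern (+0,+5), (+5,-4), (-5,+3) repeated.
step 8: apply (+5,-4) → (-6,-3)
step 9: apply (-5,+3) → (-11,0)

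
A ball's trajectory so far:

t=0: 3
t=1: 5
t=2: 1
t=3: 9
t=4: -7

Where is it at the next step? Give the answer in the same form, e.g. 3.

25

Step-to-step displacements: +2, -4, +8, -16; each is -2× the previous.
step 5: -7 + 32 → 25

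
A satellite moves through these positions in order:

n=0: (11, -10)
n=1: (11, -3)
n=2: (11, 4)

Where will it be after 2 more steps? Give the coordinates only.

(11, 18)

Constant displacement of (+0, +7) per step.
step 3: (11, 4) + (+0, +7) → (11, 11)
step 4: (11, 11) + (+0, +7) → (11, 18)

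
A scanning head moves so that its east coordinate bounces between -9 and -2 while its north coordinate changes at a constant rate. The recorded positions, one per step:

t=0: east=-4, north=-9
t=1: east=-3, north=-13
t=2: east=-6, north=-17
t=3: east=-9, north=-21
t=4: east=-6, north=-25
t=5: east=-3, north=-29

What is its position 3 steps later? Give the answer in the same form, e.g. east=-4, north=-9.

east=-8, north=-41

The east coordinate reflects between -9 and -2, moving 3 per step.
  step 6: -3 → -4
  step 7: -4 → -7
  step 8: -7 → -8
The north coordinate changes by -4 each step: at step 8 it is -41.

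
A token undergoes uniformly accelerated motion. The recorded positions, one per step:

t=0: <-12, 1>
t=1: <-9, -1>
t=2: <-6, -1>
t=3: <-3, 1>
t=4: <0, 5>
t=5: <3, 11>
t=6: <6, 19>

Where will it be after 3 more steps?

Successive displacements: <+3, -2>, <+3, +0>, <+3, +2>, <+3, +4>, <+3, +6>, <+3, +8> — each changes by <+0, +2>.
step 7: <6, 19> + <+3, +10> → <9, 29>
step 8: <9, 29> + <+3, +12> → <12, 41>
step 9: <12, 41> + <+3, +14> → <15, 55>

<15, 55>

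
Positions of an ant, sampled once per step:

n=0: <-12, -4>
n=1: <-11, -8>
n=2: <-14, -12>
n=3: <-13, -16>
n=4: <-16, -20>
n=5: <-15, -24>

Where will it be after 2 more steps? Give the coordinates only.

<-17, -32>

The moves between consecutive positions are <+1, -4>, <-3, -4>, <+1, -4>, <-3, -4>, <+1, -4>; they repeat the 2-cycle [<+1, -4>, <-3, -4>].
step 6: apply <-3, -4> → <-18, -28>
step 7: apply <+1, -4> → <-17, -32>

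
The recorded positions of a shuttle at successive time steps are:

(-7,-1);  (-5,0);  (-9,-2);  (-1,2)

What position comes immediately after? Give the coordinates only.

Step-to-step displacements: (+2,+1), (-4,-2), (+8,+4); each is -2× the previous.
step 4: (-1,2) + (-16,-8) → (-17,-6)

(-17,-6)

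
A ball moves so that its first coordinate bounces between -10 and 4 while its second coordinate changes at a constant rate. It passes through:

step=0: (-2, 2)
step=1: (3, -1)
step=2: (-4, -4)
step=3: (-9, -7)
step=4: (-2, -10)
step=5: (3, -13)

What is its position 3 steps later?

(-2, -22)

The first coordinate travels 7 per step and bounces off the walls at -10 and 4.
  step 6: 3 → -4
  step 7: -4 → -9
  step 8: -9 → -2
The second coordinate changes by -3 each step: at step 8 it is -22.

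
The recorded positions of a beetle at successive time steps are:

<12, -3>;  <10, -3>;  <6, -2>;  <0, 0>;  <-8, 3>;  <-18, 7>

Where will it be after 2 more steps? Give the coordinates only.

<-44, 18>

Successive displacements: <-2, +0>, <-4, +1>, <-6, +2>, <-8, +3>, <-10, +4> — each changes by <-2, +1>.
step 6: <-18, 7> + <-12, +5> → <-30, 12>
step 7: <-30, 12> + <-14, +6> → <-44, 18>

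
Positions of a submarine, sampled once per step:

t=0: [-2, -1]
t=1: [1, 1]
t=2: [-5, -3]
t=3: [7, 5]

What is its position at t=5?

[31, 21]

Step-to-step displacements: [+3, +2], [-6, -4], [+12, +8]; each is -2× the previous.
step 4: [7, 5] + [-24, -16] → [-17, -11]
step 5: [-17, -11] + [+48, +32] → [31, 21]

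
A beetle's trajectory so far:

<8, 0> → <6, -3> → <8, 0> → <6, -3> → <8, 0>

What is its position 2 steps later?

Step-to-step displacements: <-2, -3>, <+2, +3>, <-2, -3>, <+2, +3>; each is -1× the previous.
step 5: <8, 0> + <-2, -3> → <6, -3>
step 6: <6, -3> + <+2, +3> → <8, 0>

<8, 0>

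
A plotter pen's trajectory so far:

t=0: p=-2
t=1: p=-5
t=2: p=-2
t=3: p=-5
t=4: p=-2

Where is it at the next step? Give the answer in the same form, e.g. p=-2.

Step-to-step displacements: -3, +3, -3, +3; each is -1× the previous.
step 5: -2 − 3 → p=-5

p=-5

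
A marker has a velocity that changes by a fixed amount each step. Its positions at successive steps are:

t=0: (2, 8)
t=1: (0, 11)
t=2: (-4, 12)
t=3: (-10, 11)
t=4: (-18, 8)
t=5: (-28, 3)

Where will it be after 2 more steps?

Successive displacements: (-2, +3), (-4, +1), (-6, -1), (-8, -3), (-10, -5) — each changes by (-2, -2).
step 6: (-28, 3) + (-12, -7) → (-40, -4)
step 7: (-40, -4) + (-14, -9) → (-54, -13)

(-54, -13)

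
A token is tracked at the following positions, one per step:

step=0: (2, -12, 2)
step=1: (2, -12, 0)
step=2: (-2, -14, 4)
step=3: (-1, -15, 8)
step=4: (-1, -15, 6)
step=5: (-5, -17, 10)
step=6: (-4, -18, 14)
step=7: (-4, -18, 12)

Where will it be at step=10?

Step-to-step displacements: (+0, +0, -2), (-4, -2, +4), (+1, -1, +4), (+0, +0, -2), (-4, -2, +4), (+1, -1, +4), (+0, +0, -2) — a repeating cycle of length 3.
step 8: apply (-4, -2, +4) → (-8, -20, 16)
step 9: apply (+1, -1, +4) → (-7, -21, 20)
step 10: apply (+0, +0, -2) → (-7, -21, 18)

(-7, -21, 18)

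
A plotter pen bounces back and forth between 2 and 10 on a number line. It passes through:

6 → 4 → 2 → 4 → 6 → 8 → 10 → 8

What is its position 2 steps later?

4

The value travels 2 per step and bounces off the walls at 2 and 10.
  step 8: 8 → 6
  step 9: 6 → 4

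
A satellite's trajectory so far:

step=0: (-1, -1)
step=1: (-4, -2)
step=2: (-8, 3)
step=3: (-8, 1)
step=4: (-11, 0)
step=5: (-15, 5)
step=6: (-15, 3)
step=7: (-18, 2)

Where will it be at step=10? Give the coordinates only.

The moves between consecutive positions are (-3, -1), (-4, +5), (+0, -2), (-3, -1), (-4, +5), (+0, -2), (-3, -1); they repeat the 3-cycle [(-3, -1), (-4, +5), (+0, -2)].
step 8: apply (-4, +5) → (-22, 7)
step 9: apply (+0, -2) → (-22, 5)
step 10: apply (-3, -1) → (-25, 4)

(-25, 4)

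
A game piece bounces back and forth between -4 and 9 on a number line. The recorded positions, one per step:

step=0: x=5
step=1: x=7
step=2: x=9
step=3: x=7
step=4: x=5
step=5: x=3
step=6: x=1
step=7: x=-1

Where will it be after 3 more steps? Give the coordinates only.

The value reflects between -4 and 9, moving 2 per step.
  step 8: -1 → -3
  step 9: -3 → -3
  step 10: -3 → -1

x=-1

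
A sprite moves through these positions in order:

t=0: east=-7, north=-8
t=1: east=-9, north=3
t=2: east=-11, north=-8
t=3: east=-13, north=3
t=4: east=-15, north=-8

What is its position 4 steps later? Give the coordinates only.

The east coordinate changes by -2 each step, so at step 8 it is -7 + 8·(-2) = -23.
The north coordinate repeats the cycle [-8, 3] with period 2; step 8 mod 2 = 0, giving -8.

east=-23, north=-8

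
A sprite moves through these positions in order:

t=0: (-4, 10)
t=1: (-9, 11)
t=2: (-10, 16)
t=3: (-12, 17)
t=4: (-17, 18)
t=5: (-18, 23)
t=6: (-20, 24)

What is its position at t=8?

Differencing gives (-5, +1), (-1, +5), (-2, +1), (-5, +1), (-1, +5), (-2, +1). This is the pattern (-5, +1), (-1, +5), (-2, +1) repeated.
step 7: apply (-5, +1) → (-25, 25)
step 8: apply (-1, +5) → (-26, 30)

(-26, 30)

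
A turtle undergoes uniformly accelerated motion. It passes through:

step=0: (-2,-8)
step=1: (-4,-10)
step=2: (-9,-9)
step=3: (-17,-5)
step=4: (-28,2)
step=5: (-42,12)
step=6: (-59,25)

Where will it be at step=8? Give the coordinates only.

(-102,60)

Taking differences between consecutive positions: (-2,-2), (-5,+1), (-8,+4), (-11,+7), (-14,+10), (-17,+13). These grow by (-3,+3) each step.
step 7: (-59,25) + (-20,+16) → (-79,41)
step 8: (-79,41) + (-23,+19) → (-102,60)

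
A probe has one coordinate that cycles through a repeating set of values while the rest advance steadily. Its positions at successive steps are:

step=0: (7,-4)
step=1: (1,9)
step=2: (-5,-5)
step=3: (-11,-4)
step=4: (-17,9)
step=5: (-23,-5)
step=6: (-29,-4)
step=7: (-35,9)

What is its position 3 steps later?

(-53,9)

First: linear, -6 per step → -53 at step 10.
Second: cycles through -4, 9, -5 every 3 steps. Step 10 lands at position 1 of the cycle → 9.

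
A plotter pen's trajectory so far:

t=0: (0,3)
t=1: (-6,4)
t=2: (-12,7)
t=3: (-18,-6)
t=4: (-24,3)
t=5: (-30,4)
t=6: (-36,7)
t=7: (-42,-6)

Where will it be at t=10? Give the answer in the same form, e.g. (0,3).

(-60,7)

First: linear, -6 per step → -60 at step 10.
Second: cycles through 3, 4, 7, -6 every 4 steps. Step 10 lands at position 2 of the cycle → 7.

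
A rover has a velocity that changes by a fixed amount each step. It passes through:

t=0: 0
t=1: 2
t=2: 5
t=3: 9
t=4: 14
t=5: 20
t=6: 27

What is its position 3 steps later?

First differences are +2, +3, +4, +5, +6, +7; their common second difference is +1 (constant acceleration).
step 7: 27 + 8 → 35
step 8: 35 + 9 → 44
step 9: 44 + 10 → 54

54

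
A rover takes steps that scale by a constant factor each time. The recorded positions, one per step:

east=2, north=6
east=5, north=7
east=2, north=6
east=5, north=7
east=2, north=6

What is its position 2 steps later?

east=2, north=6

Step-to-step displacements: (+3,+1), (-3,-1), (+3,+1), (-3,-1); each is -1× the previous.
step 5: east=2, north=6 + (+3,+1) → east=5, north=7
step 6: east=5, north=7 + (-3,-1) → east=2, north=6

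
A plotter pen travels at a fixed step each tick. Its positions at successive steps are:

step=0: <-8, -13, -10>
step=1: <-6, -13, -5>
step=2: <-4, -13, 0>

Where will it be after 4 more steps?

The position changes by <+2, +0, +5> every step.
step 3: <-4, -13, 0> + <+2, +0, +5> → <-2, -13, 5>
step 4: <-2, -13, 5> + <+2, +0, +5> → <0, -13, 10>
step 5: <0, -13, 10> + <+2, +0, +5> → <2, -13, 15>
step 6: <2, -13, 15> + <+2, +0, +5> → <4, -13, 20>

<4, -13, 20>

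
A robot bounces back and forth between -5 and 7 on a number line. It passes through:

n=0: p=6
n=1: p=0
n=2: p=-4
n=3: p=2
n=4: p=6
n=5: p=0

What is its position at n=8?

The value reflects between -5 and 7, moving 6 per step.
  step 6: 0 → -4
  step 7: -4 → 2
  step 8: 2 → 6

p=6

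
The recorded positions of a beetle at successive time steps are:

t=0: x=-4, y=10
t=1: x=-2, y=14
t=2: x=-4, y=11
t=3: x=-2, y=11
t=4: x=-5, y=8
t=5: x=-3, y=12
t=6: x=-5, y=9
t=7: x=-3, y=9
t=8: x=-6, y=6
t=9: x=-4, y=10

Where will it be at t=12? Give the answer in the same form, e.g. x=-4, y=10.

Step-to-step displacements: (+2, +4), (-2, -3), (+2, +0), (-3, -3), (+2, +4), (-2, -3), (+2, +0), (-3, -3), (+2, +4) — a repeating cycle of length 4.
step 10: apply (-2, -3) → x=-6, y=7
step 11: apply (+2, +0) → x=-4, y=7
step 12: apply (-3, -3) → x=-7, y=4

x=-7, y=4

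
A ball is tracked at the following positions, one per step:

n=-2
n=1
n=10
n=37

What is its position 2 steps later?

The jumps are +3, +9, +27 — a geometric progression with ratio 3.
step 4: 37 + 81 → n=118
step 5: 118 + 243 → n=361

n=361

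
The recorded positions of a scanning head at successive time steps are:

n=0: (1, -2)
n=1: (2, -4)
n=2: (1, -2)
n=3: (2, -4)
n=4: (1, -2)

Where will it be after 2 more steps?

The jumps are (+1, -2), (-1, +2), (+1, -2), (-1, +2) — a geometric progression with ratio -1.
step 5: (1, -2) + (+1, -2) → (2, -4)
step 6: (2, -4) + (-1, +2) → (1, -2)

(1, -2)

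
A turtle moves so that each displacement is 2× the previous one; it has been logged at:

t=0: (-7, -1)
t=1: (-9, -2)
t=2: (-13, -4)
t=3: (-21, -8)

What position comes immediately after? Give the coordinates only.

Consecutive displacements (-2, -1), (-4, -2), (-8, -4) scale by a factor of 2 each step.
step 4: (-21, -8) + (-16, -8) → (-37, -16)

(-37, -16)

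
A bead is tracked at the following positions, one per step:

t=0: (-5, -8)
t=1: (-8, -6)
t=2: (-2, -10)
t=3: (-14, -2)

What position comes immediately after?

The jumps are (-3, +2), (+6, -4), (-12, +8) — a geometric progression with ratio -2.
step 4: (-14, -2) + (+24, -16) → (10, -18)

(10, -18)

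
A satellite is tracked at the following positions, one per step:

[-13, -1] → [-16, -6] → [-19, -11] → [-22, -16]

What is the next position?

Constant displacement of [-3, -5] per step.
step 4: [-22, -16] + [-3, -5] → [-25, -21]

[-25, -21]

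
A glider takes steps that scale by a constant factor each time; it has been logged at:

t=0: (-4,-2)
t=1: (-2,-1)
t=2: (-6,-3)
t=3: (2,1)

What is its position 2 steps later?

(18,9)

Step-to-step displacements: (+2,+1), (-4,-2), (+8,+4); each is -2× the previous.
step 4: (2,1) + (-16,-8) → (-14,-7)
step 5: (-14,-7) + (+32,+16) → (18,9)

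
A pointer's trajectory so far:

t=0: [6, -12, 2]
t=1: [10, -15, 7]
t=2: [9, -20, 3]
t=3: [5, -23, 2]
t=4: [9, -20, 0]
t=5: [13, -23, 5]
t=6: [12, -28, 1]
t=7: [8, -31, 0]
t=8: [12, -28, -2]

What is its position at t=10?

Differencing gives [+4, -3, +5], [-1, -5, -4], [-4, -3, -1], [+4, +3, -2], [+4, -3, +5], [-1, -5, -4], [-4, -3, -1], [+4, +3, -2]. This is the pattern [+4, -3, +5], [-1, -5, -4], [-4, -3, -1], [+4, +3, -2] repeated.
step 9: apply [+4, -3, +5] → [16, -31, 3]
step 10: apply [-1, -5, -4] → [15, -36, -1]

[15, -36, -1]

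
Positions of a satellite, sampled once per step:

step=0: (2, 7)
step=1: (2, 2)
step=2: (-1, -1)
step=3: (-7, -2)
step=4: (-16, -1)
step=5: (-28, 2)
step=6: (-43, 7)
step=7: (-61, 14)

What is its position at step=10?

Successive displacements: (+0, -5), (-3, -3), (-6, -1), (-9, +1), (-12, +3), (-15, +5), (-18, +7) — each changes by (-3, +2).
step 8: (-61, 14) + (-21, +9) → (-82, 23)
step 9: (-82, 23) + (-24, +11) → (-106, 34)
step 10: (-106, 34) + (-27, +13) → (-133, 47)

(-133, 47)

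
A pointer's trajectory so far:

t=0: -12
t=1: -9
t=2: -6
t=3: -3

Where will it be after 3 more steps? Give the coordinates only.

Constant displacement of +3 per step.
step 4: -3 + 3 → 0
step 5: 0 + 3 → 3
step 6: 3 + 3 → 6

6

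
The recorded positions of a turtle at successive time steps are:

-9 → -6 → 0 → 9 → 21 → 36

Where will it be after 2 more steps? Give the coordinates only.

Taking differences between consecutive positions: +3, +6, +9, +12, +15. These grow by +3 each step.
step 6: 36 + 18 → 54
step 7: 54 + 21 → 75

75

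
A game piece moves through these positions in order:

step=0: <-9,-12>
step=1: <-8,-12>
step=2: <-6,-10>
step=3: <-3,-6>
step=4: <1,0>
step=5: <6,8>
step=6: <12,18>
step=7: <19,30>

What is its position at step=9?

Successive displacements: <+1,+0>, <+2,+2>, <+3,+4>, <+4,+6>, <+5,+8>, <+6,+10>, <+7,+12> — each changes by <+1,+2>.
step 8: <19,30> + <+8,+14> → <27,44>
step 9: <27,44> + <+9,+16> → <36,60>

<36,60>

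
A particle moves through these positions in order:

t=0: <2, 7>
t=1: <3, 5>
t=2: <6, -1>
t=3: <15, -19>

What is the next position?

<42, -73>

Step-to-step displacements: <+1, -2>, <+3, -6>, <+9, -18>; each is 3× the previous.
step 4: <15, -19> + <+27, -54> → <42, -73>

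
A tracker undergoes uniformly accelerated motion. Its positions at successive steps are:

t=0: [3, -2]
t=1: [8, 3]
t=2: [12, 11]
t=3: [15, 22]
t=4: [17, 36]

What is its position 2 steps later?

[18, 73]

Successive displacements: [+5, +5], [+4, +8], [+3, +11], [+2, +14] — each changes by [-1, +3].
step 5: [17, 36] + [+1, +17] → [18, 53]
step 6: [18, 53] + [+0, +20] → [18, 73]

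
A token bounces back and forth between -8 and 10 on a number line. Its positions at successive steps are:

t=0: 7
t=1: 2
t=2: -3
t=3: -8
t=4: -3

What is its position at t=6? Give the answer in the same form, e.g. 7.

The value reflects between -8 and 10, moving 5 per step.
  step 5: -3 → 2
  step 6: 2 → 7

7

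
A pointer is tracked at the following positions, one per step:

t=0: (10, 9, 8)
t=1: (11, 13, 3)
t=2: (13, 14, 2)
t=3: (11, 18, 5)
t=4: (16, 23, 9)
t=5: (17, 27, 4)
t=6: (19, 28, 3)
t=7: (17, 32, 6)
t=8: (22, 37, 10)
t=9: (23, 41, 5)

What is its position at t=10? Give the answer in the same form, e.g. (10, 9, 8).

Step-to-step displacements: (+1, +4, -5), (+2, +1, -1), (-2, +4, +3), (+5, +5, +4), (+1, +4, -5), (+2, +1, -1), (-2, +4, +3), (+5, +5, +4), (+1, +4, -5) — a repeating cycle of length 4.
step 10: apply (+2, +1, -1) → (25, 42, 4)

(25, 42, 4)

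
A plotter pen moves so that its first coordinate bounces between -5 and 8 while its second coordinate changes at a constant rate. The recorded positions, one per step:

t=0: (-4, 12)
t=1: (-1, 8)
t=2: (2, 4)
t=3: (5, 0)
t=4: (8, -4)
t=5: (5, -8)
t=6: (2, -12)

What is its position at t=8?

(-4, -20)

The first coordinate travels 3 per step and bounces off the walls at -5 and 8.
  step 7: 2 → -1
  step 8: -1 → -4
The second coordinate changes by -4 each step: at step 8 it is -20.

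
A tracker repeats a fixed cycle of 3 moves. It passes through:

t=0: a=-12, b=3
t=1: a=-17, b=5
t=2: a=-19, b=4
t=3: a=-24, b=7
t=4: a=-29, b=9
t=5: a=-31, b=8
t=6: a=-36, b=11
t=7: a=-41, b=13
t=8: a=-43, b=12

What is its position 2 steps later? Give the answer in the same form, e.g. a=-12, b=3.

Differencing gives (-5, +2), (-2, -1), (-5, +3), (-5, +2), (-2, -1), (-5, +3), (-5, +2), (-2, -1). This is the pattern (-5, +2), (-2, -1), (-5, +3) repeated.
step 9: apply (-5, +3) → a=-48, b=15
step 10: apply (-5, +2) → a=-53, b=17

a=-53, b=17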